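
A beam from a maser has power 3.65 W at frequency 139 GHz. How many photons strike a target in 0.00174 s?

6.90 × 10^19 photons

Total energy: E_total = P·t = 3.65 × 0.00174 = 0.006351 J.
Per-photon energy: E = 9.210 × 10^-23 J.
N = E_total / E_photon = 6.90 × 10^19.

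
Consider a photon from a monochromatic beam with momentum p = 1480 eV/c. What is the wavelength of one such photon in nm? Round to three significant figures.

Take h = 6.62607015·10^-34 J·s, c = 2.99792458·10^8 m/s, 1 eV = 1.602176634·10^-19 J.
First convert: p = 1480 eV/c = 7.9095·10^-25 kg·m/s.
For a photon λ = h/p, so λ = 8.377·10^-10 m.
Converting to nm: λ = 0.8377 nm ≈ 0.838 nm.

0.838 nm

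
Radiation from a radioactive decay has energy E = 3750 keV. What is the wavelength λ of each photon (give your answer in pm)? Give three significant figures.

In SI units: E = 3750 keV = 6.0082e-13 J.
Apply λ = hc/E: λ = 3.306e-13 m.
Converting to pm: λ = 0.3306 pm ≈ 0.331 pm.

0.331 pm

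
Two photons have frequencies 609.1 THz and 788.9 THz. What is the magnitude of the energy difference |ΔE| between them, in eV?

Using E = hf: E₁ = 4.0359e-19 J, E₂ = 5.2273e-19 J.
|ΔE| = |4.0359e-19 − 5.2273e-19| = 1.19e-19 J = 0.744 eV.

0.744 eV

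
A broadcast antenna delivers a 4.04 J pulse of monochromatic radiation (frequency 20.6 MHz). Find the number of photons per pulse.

Per-photon energy: E = 1.365·10^-26 J (from frequency = 20.6 MHz).
N = E_total / E_photon = 4.04 J / 1.365·10^-26 J = 2.96·10^26.

2.96·10^26 photons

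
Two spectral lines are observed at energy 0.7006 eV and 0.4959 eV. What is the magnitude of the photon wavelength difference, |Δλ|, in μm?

Using λ = hc/E: λ₁ = 1.7697e-6 m, λ₂ = 2.5002e-6 m.
|Δλ| = |1.7697e-6 − 2.5002e-6| = 7.30e-7 m = 0.730 μm.

0.730 μm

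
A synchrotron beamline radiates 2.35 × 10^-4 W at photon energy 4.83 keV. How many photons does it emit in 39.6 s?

1.20 × 10^13 photons

Total energy: E_total = P·t = 2.35 × 10^-4 × 39.6 = 0.009306 J.
Per-photon energy: E = 7.739 × 10^-16 J.
N = E_total / E_photon = 1.20 × 10^13.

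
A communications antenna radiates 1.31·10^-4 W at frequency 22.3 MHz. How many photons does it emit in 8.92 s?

Total energy: E_total = P·t = 1.31·10^-4 × 8.92 = 0.001169 J.
Per-photon energy: E = 1.478·10^-26 J.
N = E_total / E_photon = 7.91·10^22.

7.91·10^22 photons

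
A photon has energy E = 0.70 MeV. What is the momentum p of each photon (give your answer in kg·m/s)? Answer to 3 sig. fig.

Take c = 2.99792458 × 10^8 m/s, 1 eV = 1.602176634 × 10^-19 J.
Convert to SI: E = 0.70 MeV = 1.1215 × 10^-13 J.
Since p = E/c for a photon, p = 3.741 × 10^-22 kg·m/s.
So p ≈ 3.74 × 10^-22 kg·m/s.

3.74 × 10^-22 kg·m/s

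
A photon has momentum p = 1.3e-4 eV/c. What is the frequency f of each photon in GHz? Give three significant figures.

Convert to SI: p = 1.3e-4 eV/c = 6.9476e-32 kg·m/s.
Since f = pc/h for a photon, f = 3.143e10 Hz.
Converting to GHz: f = 31.43 GHz ≈ 31.4 GHz.

31.4 GHz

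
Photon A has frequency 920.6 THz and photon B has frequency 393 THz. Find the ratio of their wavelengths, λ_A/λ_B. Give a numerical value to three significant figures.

λ_A = 3.256·10^-7 m (from frequency = 920.6 THz, via λ = c/f).
λ_B = 7.628·10^-7 m (from frequency = 393 THz, via λ = c/f).
Ratio = 3.256·10^-7 / 7.628·10^-7 = 0.427.

0.427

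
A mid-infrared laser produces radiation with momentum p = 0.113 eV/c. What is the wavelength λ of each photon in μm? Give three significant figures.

(h = 6.62607015e-34 J·s, c = 2.99792458e8 m/s, 1 eV = 1.602176634e-19 J.)
In SI units: p = 0.113 eV/c = 6.0390e-29 kg·m/s.
Since λ = h/p for a photon, λ = 1.097e-5 m.
Converting to μm: λ = 10.97 μm ≈ 11.0 μm.

11.0 μm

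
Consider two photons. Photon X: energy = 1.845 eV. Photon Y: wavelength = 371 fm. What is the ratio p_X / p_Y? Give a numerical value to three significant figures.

p_X = 9.860e-28 kg·m/s (from energy = 1.845 eV, via p = E/c).
p_Y = 1.786e-21 kg·m/s (from wavelength = 371 fm, via p = h/λ).
Ratio = 9.860e-28 / 1.786e-21 = 5.52e-7.

5.52e-7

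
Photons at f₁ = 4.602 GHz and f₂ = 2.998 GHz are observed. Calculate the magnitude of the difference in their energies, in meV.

Using E = hf: E₁ = 3.0493e-24 J, E₂ = 1.9865e-24 J.
|ΔE| = |3.0493e-24 − 1.9865e-24| = 1.06e-24 J = 6.63e-3 meV.

6.63e-3 meV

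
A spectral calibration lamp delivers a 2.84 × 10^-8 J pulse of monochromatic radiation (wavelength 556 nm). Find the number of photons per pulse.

7.95 × 10^10 photons

Per-photon energy: E = 3.573 × 10^-19 J (from wavelength = 556 nm).
N = E_total / E_photon = 2.84 × 10^-8 J / 3.573 × 10^-19 J = 7.95 × 10^10.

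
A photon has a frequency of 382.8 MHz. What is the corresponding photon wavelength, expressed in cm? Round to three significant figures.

Take c = 2.99792458e8 m/s.
First convert: f = 382.8 MHz = 3.828e8 Hz.
Since λ = c/f for a photon, λ = 0.7832 m.
Converting to cm: λ = 78.32 cm ≈ 78.3 cm.

78.3 cm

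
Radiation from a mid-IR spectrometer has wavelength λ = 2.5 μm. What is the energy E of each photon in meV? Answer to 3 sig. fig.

496 meV

Use h = 6.62607015e-34 J·s, c = 2.99792458e8 m/s, 1 eV = 1.602176634e-19 J.
Convert to SI: λ = 2.5 μm = 2.5e-6 m.
Apply E = hc/λ: E = 7.946e-20 J.
Converting to meV: E = 495.9 meV ≈ 496 meV.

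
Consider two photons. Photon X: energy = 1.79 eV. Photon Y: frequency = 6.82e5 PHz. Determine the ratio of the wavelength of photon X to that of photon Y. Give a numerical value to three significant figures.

λ_X = 6.926e-7 m (from energy = 1.79 eV, via λ = hc/E).
λ_Y = 4.396e-13 m (from frequency = 6.82e5 PHz, via λ = c/f).
Ratio = 6.926e-7 / 4.396e-13 = 1.58e6.

1.58e6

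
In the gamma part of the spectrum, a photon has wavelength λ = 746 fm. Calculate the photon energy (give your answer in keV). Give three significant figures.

Take h = 6.62607015e-34 J·s, c = 2.99792458e8 m/s, 1 eV = 1.602176634e-19 J.
In SI units: λ = 746 fm = 7.46e-13 m.
The photon relation is E = hc/λ, giving E = 2.663e-13 J.
Converting to keV: E = 1662 keV ≈ 1660 keV.

1660 keV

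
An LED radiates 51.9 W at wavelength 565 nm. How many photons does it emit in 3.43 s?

Total energy: E_total = P·t = 51.9 × 3.43 = 178.0 J.
Per-photon energy: E = 3.516·10^-19 J.
N = E_total / E_photon = 5.06·10^20.

5.06·10^20 photons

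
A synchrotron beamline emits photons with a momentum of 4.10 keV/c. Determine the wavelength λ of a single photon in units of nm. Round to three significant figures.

0.302 nm

First convert: p = 4.10 keV/c = 2.1912·10^-24 kg·m/s.
Since λ = h/p for a photon, λ = 3.024·10^-10 m.
Converting to nm: λ = 0.3024 nm ≈ 0.302 nm.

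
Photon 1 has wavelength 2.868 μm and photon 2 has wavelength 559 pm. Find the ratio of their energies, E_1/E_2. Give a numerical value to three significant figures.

E_1 = 6.926 × 10^-20 J (from wavelength = 2.868 μm, via E = hc/λ).
E_2 = 3.554 × 10^-16 J (from wavelength = 559 pm, via E = hc/λ).
Ratio = 6.926 × 10^-20 / 3.554 × 10^-16 = 1.95 × 10^-4.

1.95 × 10^-4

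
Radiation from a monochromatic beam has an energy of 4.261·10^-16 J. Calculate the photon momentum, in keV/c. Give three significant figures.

2.66 keV/c

Use c = 2.99792458·10^8 m/s, 1 eV = 1.602176634·10^-19 J.
For a photon p = E/c, so p = 1.421·10^-24 kg·m/s.
Converting to keV/c: p = 2.660 keV/c ≈ 2.66 keV/c.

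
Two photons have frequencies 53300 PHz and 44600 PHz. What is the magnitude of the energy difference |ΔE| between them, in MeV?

Using E = hf: E₁ = 3.532·10^-14 J, E₂ = 2.955·10^-14 J.
|ΔE| = |3.532·10^-14 − 2.955·10^-14| = 5.76·10^-15 J = 0.0360 MeV.

0.0360 MeV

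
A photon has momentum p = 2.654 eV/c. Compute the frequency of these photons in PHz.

0.642 PHz

Use h = 6.62607015e-34 J·s, c = 2.99792458e8 m/s, 1 eV = 1.602176634e-19 J.
In SI units: p = 2.654 eV/c = 1.4184e-27 kg·m/s.
Apply f = pc/h: f = 6.417e14 Hz.
Converting to PHz: f = 0.6417 PHz ≈ 0.642 PHz.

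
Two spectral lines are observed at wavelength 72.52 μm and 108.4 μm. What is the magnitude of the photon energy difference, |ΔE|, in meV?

5.66 meV

Using E = hc/λ: E₁ = 2.7392e-21 J, E₂ = 1.8325e-21 J.
|ΔE| = |2.7392e-21 − 1.8325e-21| = 9.07e-22 J = 5.66 meV.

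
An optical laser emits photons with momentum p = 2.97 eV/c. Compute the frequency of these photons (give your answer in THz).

718 THz

Take h = 6.62607015e-34 J·s, c = 2.99792458e8 m/s, 1 eV = 1.602176634e-19 J.
First convert: p = 2.97 eV/c = 1.5873e-27 kg·m/s.
The photon relation is f = pc/h, giving f = 7.181e14 Hz.
Converting to THz: f = 718.1 THz ≈ 718 THz.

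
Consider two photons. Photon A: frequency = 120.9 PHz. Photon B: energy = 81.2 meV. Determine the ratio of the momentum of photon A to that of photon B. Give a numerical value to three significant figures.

p_A = 2.672 × 10^-25 kg·m/s (from frequency = 120.9 PHz, via p = hf/c).
p_B = 4.340 × 10^-29 kg·m/s (from energy = 81.2 meV, via p = E/c).
Ratio = 2.672 × 10^-25 / 4.340 × 10^-29 = 6160.

6160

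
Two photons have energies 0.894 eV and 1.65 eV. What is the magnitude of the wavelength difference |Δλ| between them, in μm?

Using λ = hc/E: λ₁ = 1.387e-6 m, λ₂ = 7.514e-7 m.
|Δλ| = |1.387e-6 − 7.514e-7| = 6.35e-7 m = 0.635 μm.

0.635 μm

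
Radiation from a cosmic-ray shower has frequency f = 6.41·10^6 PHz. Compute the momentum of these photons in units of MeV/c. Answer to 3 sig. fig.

In SI units: f = 6.41·10^6 PHz = 6.41·10^21 Hz.
For a photon p = hf/c, so p = 1.417·10^-20 kg·m/s.
Converting to MeV/c: p = 26.51 MeV/c ≈ 26.5 MeV/c.

26.5 MeV/c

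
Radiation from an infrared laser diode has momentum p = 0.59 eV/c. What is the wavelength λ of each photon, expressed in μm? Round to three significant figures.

2.10 μm

In SI units: p = 0.59 eV/c = 3.1531e-28 kg·m/s.
Since λ = h/p for a photon, λ = 2.101e-6 m.
Converting to μm: λ = 2.101 μm ≈ 2.10 μm.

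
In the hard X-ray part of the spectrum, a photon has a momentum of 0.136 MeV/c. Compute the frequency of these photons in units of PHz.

Convert to SI: p = 0.136 MeV/c = 7.2682 × 10^-23 kg·m/s.
For a photon f = pc/h, so f = 3.288 × 10^19 Hz.
Converting to PHz: f = 32880 PHz ≈ 3.29 × 10^4 PHz.

3.29 × 10^4 PHz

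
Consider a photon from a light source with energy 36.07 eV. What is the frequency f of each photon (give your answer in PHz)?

8.72 PHz

Convert to SI: E = 36.07 eV = 5.7791 × 10^-18 J.
The photon relation is f = E/h, giving f = 8.722 × 10^15 Hz.
Converting to PHz: f = 8.722 PHz ≈ 8.72 PHz.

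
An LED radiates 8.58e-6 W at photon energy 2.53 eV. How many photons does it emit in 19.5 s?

Total energy: E_total = P·t = 8.58e-6 × 19.5 = 1.673e-4 J.
Per-photon energy: E = 4.054e-19 J.
N = E_total / E_photon = 4.13e14.

4.13e14 photons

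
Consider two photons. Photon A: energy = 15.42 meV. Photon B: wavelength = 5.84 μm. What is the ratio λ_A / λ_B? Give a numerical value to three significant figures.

13.8

λ_A = 8.040e-5 m (from energy = 15.42 meV, via λ = hc/E).
λ_B = 5.840e-6 m (from wavelength = 5.84 μm, via λ given directly).
Ratio = 8.040e-5 / 5.840e-6 = 13.8.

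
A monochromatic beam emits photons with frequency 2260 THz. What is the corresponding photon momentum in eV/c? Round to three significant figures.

9.35 eV/c

First convert: f = 2260 THz = 2.26 × 10^15 Hz.
Apply p = hf/c: p = 4.995 × 10^-27 kg·m/s.
Converting to eV/c: p = 9.347 eV/c ≈ 9.35 eV/c.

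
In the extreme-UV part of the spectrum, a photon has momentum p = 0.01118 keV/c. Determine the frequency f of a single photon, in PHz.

In SI units: p = 0.01118 keV/c = 5.9749·10^-27 kg·m/s.
For a photon f = pc/h, so f = 2.703·10^15 Hz.
Converting to PHz: f = 2.703 PHz ≈ 2.70 PHz.

2.70 PHz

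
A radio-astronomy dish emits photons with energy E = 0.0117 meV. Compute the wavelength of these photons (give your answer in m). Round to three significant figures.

(h = 6.62607015 × 10^-34 J·s, c = 2.99792458 × 10^8 m/s, 1 eV = 1.602176634 × 10^-19 J.)
Convert to SI: E = 0.0117 meV = 1.8745 × 10^-24 J.
Since λ = hc/E for a photon, λ = 0.1060 m.
So λ ≈ 0.106 m.

0.106 m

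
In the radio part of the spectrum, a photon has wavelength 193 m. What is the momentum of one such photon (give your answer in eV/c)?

6.42·10^-9 eV/c

Use h = 6.62607015·10^-34 J·s, c = 2.99792458·10^8 m/s, 1 eV = 1.602176634·10^-19 J.
Apply p = h/λ: p = 3.433·10^-36 kg·m/s.
Converting to eV/c: p = 6.424·10^-9 eV/c ≈ 6.42·10^-9 eV/c.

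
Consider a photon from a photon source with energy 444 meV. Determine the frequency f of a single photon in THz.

107 THz

Use h = 6.62607015e-34 J·s, 1 eV = 1.602176634e-19 J.
In SI units: E = 444 meV = 7.1137e-20 J.
Apply f = E/h: f = 1.074e14 Hz.
Converting to THz: f = 107.4 THz ≈ 107 THz.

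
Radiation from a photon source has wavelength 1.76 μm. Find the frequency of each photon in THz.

Use c = 2.99792458 × 10^8 m/s.
First convert: λ = 1.76 μm = 1.76 × 10^-6 m.
Apply f = c/λ: f = 1.703 × 10^14 Hz.
Converting to THz: f = 170.3 THz ≈ 170 THz.

170 THz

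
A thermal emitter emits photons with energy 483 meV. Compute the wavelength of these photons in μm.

Use h = 6.62607015e-34 J·s, c = 2.99792458e8 m/s, 1 eV = 1.602176634e-19 J.
First convert: E = 483 meV = 7.7385e-20 J.
Since λ = hc/E for a photon, λ = 2.567e-6 m.
Converting to μm: λ = 2.567 μm ≈ 2.57 μm.

2.57 μm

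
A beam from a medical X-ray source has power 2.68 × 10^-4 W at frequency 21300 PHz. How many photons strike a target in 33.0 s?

Total energy: E_total = P·t = 2.68 × 10^-4 × 33.0 = 0.008844 J.
Per-photon energy: E = 1.411 × 10^-14 J.
N = E_total / E_photon = 6.27 × 10^11.

6.27 × 10^11 photons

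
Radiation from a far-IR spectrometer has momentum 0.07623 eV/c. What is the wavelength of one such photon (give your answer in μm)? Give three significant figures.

16.3 μm

(h = 6.62607015 × 10^-34 J·s, c = 2.99792458 × 10^8 m/s, 1 eV = 1.602176634 × 10^-19 J.)
In SI units: p = 0.07623 eV/c = 4.0739 × 10^-29 kg·m/s.
For a photon λ = h/p, so λ = 1.626 × 10^-5 m.
Converting to μm: λ = 16.26 μm ≈ 16.3 μm.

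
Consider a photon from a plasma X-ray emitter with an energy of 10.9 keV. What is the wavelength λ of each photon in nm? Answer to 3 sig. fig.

Convert to SI: E = 10.9 keV = 1.7464e-15 J.
The photon relation is λ = hc/E, giving λ = 1.137e-10 m.
Converting to nm: λ = 0.1137 nm ≈ 0.114 nm.

0.114 nm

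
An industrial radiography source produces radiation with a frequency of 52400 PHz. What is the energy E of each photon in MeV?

0.217 MeV

In SI units: f = 52400 PHz = 5.24·10^19 Hz.
The photon relation is E = hf, giving E = 3.472·10^-14 J.
Converting to MeV: E = 0.2167 MeV ≈ 0.217 MeV.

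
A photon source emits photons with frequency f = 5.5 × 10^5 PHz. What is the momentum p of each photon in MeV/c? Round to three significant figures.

In SI units: f = 5.5 × 10^5 PHz = 5.5 × 10^20 Hz.
Apply p = hf/c: p = 1.216 × 10^-21 kg·m/s.
Converting to MeV/c: p = 2.275 MeV/c ≈ 2.27 MeV/c.

2.27 MeV/c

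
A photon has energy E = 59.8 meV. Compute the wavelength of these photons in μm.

20.7 μm

Use h = 6.62607015e-34 J·s, c = 2.99792458e8 m/s, 1 eV = 1.602176634e-19 J.
Convert to SI: E = 59.8 meV = 9.5810e-21 J.
Since λ = hc/E for a photon, λ = 2.073e-5 m.
Converting to μm: λ = 20.73 μm ≈ 20.7 μm.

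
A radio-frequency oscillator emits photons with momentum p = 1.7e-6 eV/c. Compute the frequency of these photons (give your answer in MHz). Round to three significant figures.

Take h = 6.62607015e-34 J·s, c = 2.99792458e8 m/s, 1 eV = 1.602176634e-19 J.
Convert to SI: p = 1.7e-6 eV/c = 9.0853e-34 kg·m/s.
Since f = pc/h for a photon, f = 4.111e8 Hz.
Converting to MHz: f = 411.1 MHz ≈ 411 MHz.

411 MHz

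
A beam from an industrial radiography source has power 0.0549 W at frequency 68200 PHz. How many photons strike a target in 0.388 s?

4.71 × 10^11 photons

Total energy: E_total = P·t = 0.0549 × 0.388 = 0.02130 J.
Per-photon energy: E = 4.519 × 10^-14 J.
N = E_total / E_photon = 4.71 × 10^11.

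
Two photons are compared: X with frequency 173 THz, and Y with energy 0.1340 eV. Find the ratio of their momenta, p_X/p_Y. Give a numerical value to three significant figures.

5.34

p_X = 3.824 × 10^-28 kg·m/s (from frequency = 173 THz, via p = hf/c).
p_Y = 7.161 × 10^-29 kg·m/s (from energy = 0.1340 eV, via p = E/c).
Ratio = 3.824 × 10^-28 / 7.161 × 10^-29 = 5.34.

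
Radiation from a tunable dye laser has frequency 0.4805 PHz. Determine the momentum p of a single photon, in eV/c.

In SI units: f = 0.4805 PHz = 4.805e14 Hz.
Since p = hf/c for a photon, p = 1.062e-27 kg·m/s.
Converting to eV/c: p = 1.987 eV/c ≈ 1.99 eV/c.

1.99 eV/c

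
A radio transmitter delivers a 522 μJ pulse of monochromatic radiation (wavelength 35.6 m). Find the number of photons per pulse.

Per-photon energy: E = 5.580e-27 J (from wavelength = 35.6 m).
N = E_total / E_photon = 5.22e-4 J / 5.580e-27 J = 9.35e22.

9.35e22 photons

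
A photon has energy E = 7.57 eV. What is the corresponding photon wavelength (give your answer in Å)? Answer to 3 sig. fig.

First convert: E = 7.57 eV = 1.2128 × 10^-18 J.
Since λ = hc/E for a photon, λ = 1.638 × 10^-7 m.
Converting to Å: λ = 1638 Å ≈ 1640 Å.

1640 Å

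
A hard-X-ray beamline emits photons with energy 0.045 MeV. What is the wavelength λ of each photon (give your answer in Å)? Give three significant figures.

0.276 Å

Take h = 6.62607015e-34 J·s, c = 2.99792458e8 m/s, 1 eV = 1.602176634e-19 J.
Convert to SI: E = 0.045 MeV = 7.2098e-15 J.
The photon relation is λ = hc/E, giving λ = 2.755e-11 m.
Converting to Å: λ = 0.2755 Å ≈ 0.276 Å.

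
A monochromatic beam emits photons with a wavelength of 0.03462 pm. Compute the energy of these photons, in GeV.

Use h = 6.62607015e-34 J·s, c = 2.99792458e8 m/s, 1 eV = 1.602176634e-19 J.
First convert: λ = 0.03462 pm = 3.462e-14 m.
For a photon E = hc/λ, so E = 5.738e-12 J.
Converting to GeV: E = 0.03581 GeV ≈ 0.0358 GeV.

0.0358 GeV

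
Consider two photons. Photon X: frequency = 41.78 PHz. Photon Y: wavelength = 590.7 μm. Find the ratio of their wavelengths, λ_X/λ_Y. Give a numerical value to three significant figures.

λ_X = 7.176e-9 m (from frequency = 41.78 PHz, via λ = c/f).
λ_Y = 5.907e-4 m (from wavelength = 590.7 μm, via λ given directly).
Ratio = 7.176e-9 / 5.907e-4 = 1.21e-5.

1.21e-5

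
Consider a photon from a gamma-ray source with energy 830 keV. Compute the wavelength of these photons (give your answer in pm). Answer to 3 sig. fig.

1.49 pm

Use h = 6.62607015e-34 J·s, c = 2.99792458e8 m/s, 1 eV = 1.602176634e-19 J.
In SI units: E = 830 keV = 1.3298e-13 J.
For a photon λ = hc/E, so λ = 1.494e-12 m.
Converting to pm: λ = 1.494 pm ≈ 1.49 pm.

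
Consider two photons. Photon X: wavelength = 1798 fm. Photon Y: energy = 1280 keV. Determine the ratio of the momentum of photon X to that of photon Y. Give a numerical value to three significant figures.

p_X = 3.685e-22 kg·m/s (from wavelength = 1798 fm, via p = h/λ).
p_Y = 6.841e-22 kg·m/s (from energy = 1280 keV, via p = E/c).
Ratio = 3.685e-22 / 6.841e-22 = 0.539.

0.539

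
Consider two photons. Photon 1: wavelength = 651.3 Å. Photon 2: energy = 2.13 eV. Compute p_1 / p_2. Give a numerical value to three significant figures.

p_1 = 1.017e-26 kg·m/s (from wavelength = 651.3 Å, via p = h/λ).
p_2 = 1.138e-27 kg·m/s (from energy = 2.13 eV, via p = E/c).
Ratio = 1.017e-26 / 1.138e-27 = 8.94.

8.94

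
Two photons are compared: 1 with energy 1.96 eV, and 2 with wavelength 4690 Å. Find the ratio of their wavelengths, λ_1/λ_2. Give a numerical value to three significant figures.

1.35

λ_1 = 6.326e-7 m (from energy = 1.96 eV, via λ = hc/E).
λ_2 = 4.690e-7 m (from wavelength = 4690 Å, via λ given directly).
Ratio = 6.326e-7 / 4.690e-7 = 1.35.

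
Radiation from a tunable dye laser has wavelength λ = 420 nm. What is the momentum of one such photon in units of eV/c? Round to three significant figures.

2.95 eV/c

First convert: λ = 420 nm = 4.2e-7 m.
Since p = h/λ for a photon, p = 1.578e-27 kg·m/s.
Converting to eV/c: p = 2.952 eV/c ≈ 2.95 eV/c.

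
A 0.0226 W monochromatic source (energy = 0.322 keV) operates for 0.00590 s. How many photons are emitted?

Total energy: E_total = P·t = 0.0226 × 0.00590 = 1.333 × 10^-4 J.
Per-photon energy: E = 5.159 × 10^-17 J.
N = E_total / E_photon = 2.58 × 10^12.

2.58 × 10^12 photons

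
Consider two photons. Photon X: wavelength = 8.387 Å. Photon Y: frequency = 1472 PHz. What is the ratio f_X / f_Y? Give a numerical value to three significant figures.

f_X = 3.574·10^17 Hz (from wavelength = 8.387 Å, via f = c/λ).
f_Y = 1.472·10^18 Hz (from frequency = 1472 PHz, via f given directly).
Ratio = 3.574·10^17 / 1.472·10^18 = 0.243.

0.243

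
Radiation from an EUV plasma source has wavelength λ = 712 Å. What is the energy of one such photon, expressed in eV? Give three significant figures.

First convert: λ = 712 Å = 7.12e-8 m.
For a photon E = hc/λ, so E = 2.790e-18 J.
Converting to eV: E = 17.41 eV ≈ 17.4 eV.

17.4 eV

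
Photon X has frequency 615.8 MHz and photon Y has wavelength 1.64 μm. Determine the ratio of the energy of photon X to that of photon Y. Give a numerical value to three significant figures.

3.37·10^-6

E_X = 4.080·10^-25 J (from frequency = 615.8 MHz, via E = hf).
E_Y = 1.211·10^-19 J (from wavelength = 1.64 μm, via E = hc/λ).
Ratio = 4.080·10^-25 / 1.211·10^-19 = 3.37·10^-6.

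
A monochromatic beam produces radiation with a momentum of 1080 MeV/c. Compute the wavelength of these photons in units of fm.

1.15 fm

First convert: p = 1080 MeV/c = 5.7718 × 10^-19 kg·m/s.
For a photon λ = h/p, so λ = 1.148 × 10^-15 m.
Converting to fm: λ = 1.148 fm ≈ 1.15 fm.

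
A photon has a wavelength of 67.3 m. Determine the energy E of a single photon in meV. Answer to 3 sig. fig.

1.84e-5 meV

Take h = 6.62607015e-34 J·s, c = 2.99792458e8 m/s, 1 eV = 1.602176634e-19 J.
The photon relation is E = hc/λ, giving E = 2.952e-27 J.
Converting to meV: E = 1.842e-5 meV ≈ 1.84e-5 meV.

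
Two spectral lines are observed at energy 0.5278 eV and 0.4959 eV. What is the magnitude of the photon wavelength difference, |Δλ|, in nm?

151 nm

Using λ = hc/E: λ₁ = 2.3491·10^-6 m, λ₂ = 2.5002·10^-6 m.
|Δλ| = |2.3491·10^-6 − 2.5002·10^-6| = 1.51·10^-7 m = 151 nm.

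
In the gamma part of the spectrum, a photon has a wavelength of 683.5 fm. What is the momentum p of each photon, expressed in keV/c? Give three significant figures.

1810 keV/c

Convert to SI: λ = 683.5 fm = 6.835 × 10^-13 m.
Since p = h/λ for a photon, p = 9.694 × 10^-22 kg·m/s.
Converting to keV/c: p = 1814 keV/c ≈ 1810 keV/c.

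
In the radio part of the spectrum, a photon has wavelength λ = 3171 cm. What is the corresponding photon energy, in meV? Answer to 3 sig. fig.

3.91e-5 meV

First convert: λ = 3171 cm = 31.71 m.
Since E = hc/λ for a photon, E = 6.264e-27 J.
Converting to meV: E = 3.910e-5 meV ≈ 3.91e-5 meV.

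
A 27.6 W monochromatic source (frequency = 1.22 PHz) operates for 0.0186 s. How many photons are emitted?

Total energy: E_total = P·t = 27.6 × 0.0186 = 0.5134 J.
Per-photon energy: E = 8.084e-19 J.
N = E_total / E_photon = 6.35e17.

6.35e17 photons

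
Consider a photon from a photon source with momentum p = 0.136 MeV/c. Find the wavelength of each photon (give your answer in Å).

First convert: p = 0.136 MeV/c = 7.2682e-23 kg·m/s.
The photon relation is λ = h/p, giving λ = 9.116e-12 m.
Converting to Å: λ = 0.09116 Å ≈ 0.0912 Å.

0.0912 Å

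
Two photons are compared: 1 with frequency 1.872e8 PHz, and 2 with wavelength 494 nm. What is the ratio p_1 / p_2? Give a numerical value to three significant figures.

3.08e8

p_1 = 4.138e-19 kg·m/s (from frequency = 1.872e8 PHz, via p = hf/c).
p_2 = 1.341e-27 kg·m/s (from wavelength = 494 nm, via p = h/λ).
Ratio = 4.138e-19 / 1.341e-27 = 3.08e8.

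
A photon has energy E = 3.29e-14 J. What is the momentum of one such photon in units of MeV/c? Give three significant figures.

0.205 MeV/c

The photon relation is p = E/c, giving p = 1.097e-22 kg·m/s.
Converting to MeV/c: p = 0.2053 MeV/c ≈ 0.205 MeV/c.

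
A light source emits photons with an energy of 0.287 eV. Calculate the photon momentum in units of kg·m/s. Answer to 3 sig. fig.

1.53·10^-28 kg·m/s

In SI units: E = 0.287 eV = 4.5982·10^-20 J.
Since p = E/c for a photon, p = 1.534·10^-28 kg·m/s.
So p ≈ 1.53·10^-28 kg·m/s.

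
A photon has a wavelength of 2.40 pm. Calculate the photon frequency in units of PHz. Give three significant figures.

Take c = 2.99792458e8 m/s.
First convert: λ = 2.40 pm = 2.40e-12 m.
Since f = c/λ for a photon, f = 1.249e20 Hz.
Converting to PHz: f = 124900 PHz ≈ 1.25e5 PHz.

1.25e5 PHz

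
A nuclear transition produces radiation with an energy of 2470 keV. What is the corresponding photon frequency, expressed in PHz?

Convert to SI: E = 2470 keV = 3.9574 × 10^-13 J.
Apply f = E/h: f = 5.972 × 10^20 Hz.
Converting to PHz: f = 597200 PHz ≈ 5.97 × 10^5 PHz.

5.97 × 10^5 PHz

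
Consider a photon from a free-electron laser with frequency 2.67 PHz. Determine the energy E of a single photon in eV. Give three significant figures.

11.0 eV

Convert to SI: f = 2.67 PHz = 2.67 × 10^15 Hz.
The photon relation is E = hf, giving E = 1.769 × 10^-18 J.
Converting to eV: E = 11.04 eV ≈ 11.0 eV.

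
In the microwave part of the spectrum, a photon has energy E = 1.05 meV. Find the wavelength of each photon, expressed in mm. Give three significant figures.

1.18 mm

In SI units: E = 1.05 meV = 1.6823e-22 J.
Apply λ = hc/E: λ = 0.001181 m.
Converting to mm: λ = 1.181 mm ≈ 1.18 mm.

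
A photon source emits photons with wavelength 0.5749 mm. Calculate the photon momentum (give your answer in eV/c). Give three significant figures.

In SI units: λ = 0.5749 mm = 5.749 × 10^-4 m.
For a photon p = h/λ, so p = 1.153 × 10^-30 kg·m/s.
Converting to eV/c: p = 0.002157 eV/c ≈ 2.16 × 10^-3 eV/c.

2.16 × 10^-3 eV/c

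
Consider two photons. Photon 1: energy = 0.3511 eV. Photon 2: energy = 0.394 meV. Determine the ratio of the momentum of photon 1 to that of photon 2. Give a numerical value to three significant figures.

p_1 = 1.876e-28 kg·m/s (from energy = 0.3511 eV, via p = E/c).
p_2 = 2.106e-31 kg·m/s (from energy = 0.394 meV, via p = E/c).
Ratio = 1.876e-28 / 2.106e-31 = 891.

891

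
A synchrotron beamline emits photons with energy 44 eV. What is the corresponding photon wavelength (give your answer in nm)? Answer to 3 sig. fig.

28.2 nm

In SI units: E = 44 eV = 7.0496e-18 J.
For a photon λ = hc/E, so λ = 2.818e-8 m.
Converting to nm: λ = 28.18 nm ≈ 28.2 nm.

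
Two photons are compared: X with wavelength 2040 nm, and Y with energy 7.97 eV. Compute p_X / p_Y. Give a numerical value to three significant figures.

p_X = 3.248e-28 kg·m/s (from wavelength = 2040 nm, via p = h/λ).
p_Y = 4.259e-27 kg·m/s (from energy = 7.97 eV, via p = E/c).
Ratio = 3.248e-28 / 4.259e-27 = 0.0763.

0.0763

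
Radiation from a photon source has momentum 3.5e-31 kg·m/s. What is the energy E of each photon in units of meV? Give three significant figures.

0.655 meV

Take c = 2.99792458e8 m/s, 1 eV = 1.602176634e-19 J.
Apply E = pc: E = 1.049e-22 J.
Converting to meV: E = 0.6549 meV ≈ 0.655 meV.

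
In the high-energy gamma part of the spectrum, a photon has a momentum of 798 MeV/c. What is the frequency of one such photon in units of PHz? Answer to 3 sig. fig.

Convert to SI: p = 798 MeV/c = 4.2647e-19 kg·m/s.
Since f = pc/h for a photon, f = 1.930e23 Hz.
Converting to PHz: f = 1.930e8 PHz ≈ 1.93e8 PHz.

1.93e8 PHz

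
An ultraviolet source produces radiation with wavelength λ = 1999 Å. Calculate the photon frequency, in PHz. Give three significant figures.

Take c = 2.99792458e8 m/s.
First convert: λ = 1999 Å = 1.999e-7 m.
Since f = c/λ for a photon, f = 1.500e15 Hz.
Converting to PHz: f = 1.500 PHz ≈ 1.50 PHz.

1.50 PHz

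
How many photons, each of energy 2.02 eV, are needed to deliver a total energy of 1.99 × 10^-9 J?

6.15 × 10^9 photons

Per-photon energy: E = 3.236 × 10^-19 J (from energy = 2.02 eV).
N = E_total / E_photon = 1.99 × 10^-9 J / 3.236 × 10^-19 J = 6.15 × 10^9.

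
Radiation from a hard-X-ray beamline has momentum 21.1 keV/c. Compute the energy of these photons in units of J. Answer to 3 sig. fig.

(c = 2.99792458e8 m/s, 1 eV = 1.602176634e-19 J.)
In SI units: p = 21.1 keV/c = 1.1276e-23 kg·m/s.
For a photon E = pc, so E = 3.381e-15 J.
So E ≈ 3.38e-15 J.

3.38e-15 J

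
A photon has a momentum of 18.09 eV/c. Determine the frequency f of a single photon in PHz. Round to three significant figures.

4.37 PHz

First convert: p = 18.09 eV/c = 9.6678e-27 kg·m/s.
For a photon f = pc/h, so f = 4.374e15 Hz.
Converting to PHz: f = 4.374 PHz ≈ 4.37 PHz.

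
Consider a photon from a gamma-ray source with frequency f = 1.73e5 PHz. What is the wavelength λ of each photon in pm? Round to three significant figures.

1.73 pm

Use c = 2.99792458e8 m/s.
In SI units: f = 1.73e5 PHz = 1.73e20 Hz.
The photon relation is λ = c/f, giving λ = 1.733e-12 m.
Converting to pm: λ = 1.733 pm ≈ 1.73 pm.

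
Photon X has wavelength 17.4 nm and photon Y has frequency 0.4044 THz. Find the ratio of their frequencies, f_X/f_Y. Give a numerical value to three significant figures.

f_X = 1.723 × 10^16 Hz (from wavelength = 17.4 nm, via f = c/λ).
f_Y = 4.044 × 10^11 Hz (from frequency = 0.4044 THz, via f given directly).
Ratio = 1.723 × 10^16 / 4.044 × 10^11 = 4.26 × 10^4.

4.26 × 10^4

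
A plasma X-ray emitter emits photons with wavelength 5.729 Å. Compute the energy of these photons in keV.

In SI units: λ = 5.729 Å = 5.729 × 10^-10 m.
The photon relation is E = hc/λ, giving E = 3.467 × 10^-16 J.
Converting to keV: E = 2.164 keV ≈ 2.16 keV.

2.16 keV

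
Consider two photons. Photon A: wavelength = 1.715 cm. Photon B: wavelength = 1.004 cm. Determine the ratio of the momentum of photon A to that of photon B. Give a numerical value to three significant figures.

0.585

p_A = 3.864 × 10^-32 kg·m/s (from wavelength = 1.715 cm, via p = h/λ).
p_B = 6.600 × 10^-32 kg·m/s (from wavelength = 1.004 cm, via p = h/λ).
Ratio = 3.864 × 10^-32 / 6.600 × 10^-32 = 0.585.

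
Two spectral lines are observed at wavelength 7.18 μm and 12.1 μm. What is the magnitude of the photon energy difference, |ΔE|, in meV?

Using E = hc/λ: E₁ = 2.767e-20 J, E₂ = 1.642e-20 J.
|ΔE| = |2.767e-20 − 1.642e-20| = 1.12e-20 J = 70.2 meV.

70.2 meV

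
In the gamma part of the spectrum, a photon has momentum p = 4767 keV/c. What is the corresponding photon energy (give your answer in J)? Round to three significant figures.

First convert: p = 4767 keV/c = 2.5476 × 10^-21 kg·m/s.
Since E = pc for a photon, E = 7.638 × 10^-13 J.
So E ≈ 7.64 × 10^-13 J.

7.64 × 10^-13 J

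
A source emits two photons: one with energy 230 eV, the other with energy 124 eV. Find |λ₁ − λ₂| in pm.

Using λ = hc/E: λ₁ = 5.391·10^-9 m, λ₂ = 9.999·10^-9 m.
|Δλ| = |5.391·10^-9 − 9.999·10^-9| = 4.61·10^-9 m = 4610 pm.

4610 pm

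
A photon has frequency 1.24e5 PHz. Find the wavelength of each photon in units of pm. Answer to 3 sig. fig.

2.42 pm

First convert: f = 1.24e5 PHz = 1.24e20 Hz.
Since λ = c/f for a photon, λ = 2.418e-12 m.
Converting to pm: λ = 2.418 pm ≈ 2.42 pm.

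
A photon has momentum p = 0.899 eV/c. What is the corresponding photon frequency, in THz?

Convert to SI: p = 0.899 eV/c = 4.8045 × 10^-28 kg·m/s.
Since f = pc/h for a photon, f = 2.174 × 10^14 Hz.
Converting to THz: f = 217.4 THz ≈ 217 THz.

217 THz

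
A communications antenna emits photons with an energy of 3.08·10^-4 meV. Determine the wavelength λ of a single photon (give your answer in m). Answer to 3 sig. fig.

4.03 m

Take h = 6.62607015·10^-34 J·s, c = 2.99792458·10^8 m/s, 1 eV = 1.602176634·10^-19 J.
First convert: E = 3.08·10^-4 meV = 4.9347·10^-26 J.
Since λ = hc/E for a photon, λ = 4.025 m.
So λ ≈ 4.03 m.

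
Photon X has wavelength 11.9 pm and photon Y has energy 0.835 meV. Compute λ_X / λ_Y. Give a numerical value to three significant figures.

λ_X = 1.190 × 10^-11 m (from wavelength = 11.9 pm, via λ given directly).
λ_Y = 0.001485 m (from energy = 0.835 meV, via λ = hc/E).
Ratio = 1.190 × 10^-11 / 0.001485 = 8.01 × 10^-9.

8.01 × 10^-9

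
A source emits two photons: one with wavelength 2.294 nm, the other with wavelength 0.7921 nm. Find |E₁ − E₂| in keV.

1.02 keV

Using E = hc/λ: E₁ = 8.6593 × 10^-17 J, E₂ = 2.5078 × 10^-16 J.
|ΔE| = |8.6593 × 10^-17 − 2.5078 × 10^-16| = 1.64 × 10^-16 J = 1.02 keV.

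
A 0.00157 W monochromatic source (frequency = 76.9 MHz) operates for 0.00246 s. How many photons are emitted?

7.58e19 photons

Total energy: E_total = P·t = 0.00157 × 0.00246 = 3.862e-6 J.
Per-photon energy: E = 5.095e-26 J.
N = E_total / E_photon = 7.58e19.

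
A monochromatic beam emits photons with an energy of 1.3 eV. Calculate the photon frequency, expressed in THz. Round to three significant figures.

314 THz

Take h = 6.62607015 × 10^-34 J·s, 1 eV = 1.602176634 × 10^-19 J.
First convert: E = 1.3 eV = 2.0828 × 10^-19 J.
Apply f = E/h: f = 3.143 × 10^14 Hz.
Converting to THz: f = 314.3 THz ≈ 314 THz.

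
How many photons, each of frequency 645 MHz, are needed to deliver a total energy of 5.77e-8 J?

1.35e17 photons

Per-photon energy: E = 4.274e-25 J (from frequency = 645 MHz).
N = E_total / E_photon = 5.77e-8 J / 4.274e-25 J = 1.35e17.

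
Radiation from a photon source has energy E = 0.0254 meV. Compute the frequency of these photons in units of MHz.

Use h = 6.62607015e-34 J·s, 1 eV = 1.602176634e-19 J.
First convert: E = 0.0254 meV = 4.0695e-24 J.
Since f = E/h for a photon, f = 6.142e9 Hz.
Converting to MHz: f = 6142 MHz ≈ 6140 MHz.

6140 MHz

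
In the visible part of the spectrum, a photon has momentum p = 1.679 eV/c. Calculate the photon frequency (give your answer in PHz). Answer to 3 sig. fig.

0.406 PHz

Convert to SI: p = 1.679 eV/c = 8.9731e-28 kg·m/s.
For a photon f = pc/h, so f = 4.060e14 Hz.
Converting to PHz: f = 0.4060 PHz ≈ 0.406 PHz.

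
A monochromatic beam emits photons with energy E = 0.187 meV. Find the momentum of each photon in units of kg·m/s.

Convert to SI: E = 0.187 meV = 2.9961 × 10^-23 J.
Apply p = E/c: p = 9.994 × 10^-32 kg·m/s.
So p ≈ 9.99 × 10^-32 kg·m/s.

9.99 × 10^-32 kg·m/s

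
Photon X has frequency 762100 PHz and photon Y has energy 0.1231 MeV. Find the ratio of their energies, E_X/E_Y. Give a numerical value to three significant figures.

25.6

E_X = 5.050·10^-13 J (from frequency = 762100 PHz, via E = hf).
E_Y = 1.972·10^-14 J (from energy = 0.1231 MeV, via E given directly).
Ratio = 5.050·10^-13 / 1.972·10^-14 = 25.6.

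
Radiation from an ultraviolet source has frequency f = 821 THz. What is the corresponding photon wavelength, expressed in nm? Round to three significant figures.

365 nm

(c = 2.99792458·10^8 m/s.)
First convert: f = 821 THz = 8.21·10^14 Hz.
The photon relation is λ = c/f, giving λ = 3.652·10^-7 m.
Converting to nm: λ = 365.2 nm ≈ 365 nm.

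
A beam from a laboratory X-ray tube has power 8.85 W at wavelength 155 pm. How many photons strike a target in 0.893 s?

Total energy: E_total = P·t = 8.85 × 0.893 = 7.903 J.
Per-photon energy: E = 1.282 × 10^-15 J.
N = E_total / E_photon = 6.17 × 10^15.

6.17 × 10^15 photons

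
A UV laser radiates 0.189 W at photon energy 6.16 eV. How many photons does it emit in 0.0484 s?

Total energy: E_total = P·t = 0.189 × 0.0484 = 0.009148 J.
Per-photon energy: E = 9.869 × 10^-19 J.
N = E_total / E_photon = 9.27 × 10^15.

9.27 × 10^15 photons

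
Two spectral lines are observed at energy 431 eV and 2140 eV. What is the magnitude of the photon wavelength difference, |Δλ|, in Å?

23.0 Å

Using λ = hc/E: λ₁ = 2.877·10^-9 m, λ₂ = 5.794·10^-10 m.
|Δλ| = |2.877·10^-9 − 5.794·10^-10| = 2.30·10^-9 m = 23.0 Å.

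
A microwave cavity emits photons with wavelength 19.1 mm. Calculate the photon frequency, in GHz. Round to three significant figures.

15.7 GHz

Take c = 2.99792458e8 m/s.
Convert to SI: λ = 19.1 mm = 0.0191 m.
Since f = c/λ for a photon, f = 1.570e10 Hz.
Converting to GHz: f = 15.70 GHz ≈ 15.7 GHz.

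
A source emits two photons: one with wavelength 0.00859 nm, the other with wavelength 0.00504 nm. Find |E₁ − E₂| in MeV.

0.102 MeV

Using E = hc/λ: E₁ = 2.313 × 10^-14 J, E₂ = 3.941 × 10^-14 J.
|ΔE| = |2.313 × 10^-14 − 3.941 × 10^-14| = 1.63 × 10^-14 J = 0.102 MeV.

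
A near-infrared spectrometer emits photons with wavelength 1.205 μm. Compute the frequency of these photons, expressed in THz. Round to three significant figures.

249 THz

Use c = 2.99792458e8 m/s.
First convert: λ = 1.205 μm = 1.205e-6 m.
For a photon f = c/λ, so f = 2.488e14 Hz.
Converting to THz: f = 248.8 THz ≈ 249 THz.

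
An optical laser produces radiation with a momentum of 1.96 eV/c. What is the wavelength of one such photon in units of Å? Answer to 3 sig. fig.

(h = 6.62607015 × 10^-34 J·s, c = 2.99792458 × 10^8 m/s, 1 eV = 1.602176634 × 10^-19 J.)
In SI units: p = 1.96 eV/c = 1.0475 × 10^-27 kg·m/s.
For a photon λ = h/p, so λ = 6.326 × 10^-7 m.
Converting to Å: λ = 6326 Å ≈ 6330 Å.

6330 Å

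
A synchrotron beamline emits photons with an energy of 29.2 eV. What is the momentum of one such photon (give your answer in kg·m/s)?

1.56 × 10^-26 kg·m/s

Use c = 2.99792458 × 10^8 m/s, 1 eV = 1.602176634 × 10^-19 J.
Convert to SI: E = 29.2 eV = 4.6784 × 10^-18 J.
Apply p = E/c: p = 1.561 × 10^-26 kg·m/s.
So p ≈ 1.56 × 10^-26 kg·m/s.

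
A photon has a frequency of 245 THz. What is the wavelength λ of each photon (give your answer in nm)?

1220 nm

Convert to SI: f = 245 THz = 2.45 × 10^14 Hz.
The photon relation is λ = c/f, giving λ = 1.224 × 10^-6 m.
Converting to nm: λ = 1224 nm ≈ 1220 nm.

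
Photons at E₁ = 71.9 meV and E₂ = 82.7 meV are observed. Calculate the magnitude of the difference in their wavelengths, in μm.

Using λ = hc/E: λ₁ = 1.724·10^-5 m, λ₂ = 1.499·10^-5 m.
|Δλ| = |1.724·10^-5 − 1.499·10^-5| = 2.25·10^-6 m = 2.25 μm.

2.25 μm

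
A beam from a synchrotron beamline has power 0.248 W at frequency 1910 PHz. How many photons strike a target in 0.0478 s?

9.37 × 10^12 photons

Total energy: E_total = P·t = 0.248 × 0.0478 = 0.01185 J.
Per-photon energy: E = 1.266 × 10^-15 J.
N = E_total / E_photon = 9.37 × 10^12.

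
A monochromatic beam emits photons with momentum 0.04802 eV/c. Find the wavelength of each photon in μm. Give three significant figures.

First convert: p = 0.04802 eV/c = 2.5663·10^-29 kg·m/s.
The photon relation is λ = h/p, giving λ = 2.582·10^-5 m.
Converting to μm: λ = 25.82 μm ≈ 25.8 μm.

25.8 μm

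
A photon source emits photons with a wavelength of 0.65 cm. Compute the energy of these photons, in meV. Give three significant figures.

In SI units: λ = 0.65 cm = 0.0065 m.
Apply E = hc/λ: E = 3.056 × 10^-23 J.
Converting to meV: E = 0.1907 meV ≈ 0.191 meV.

0.191 meV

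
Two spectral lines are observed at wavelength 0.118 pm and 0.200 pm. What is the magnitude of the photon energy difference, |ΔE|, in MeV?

Using E = hc/λ: E₁ = 1.683e-12 J, E₂ = 9.932e-13 J.
|ΔE| = |1.683e-12 − 9.932e-13| = 6.90e-13 J = 4.31 MeV.

4.31 MeV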